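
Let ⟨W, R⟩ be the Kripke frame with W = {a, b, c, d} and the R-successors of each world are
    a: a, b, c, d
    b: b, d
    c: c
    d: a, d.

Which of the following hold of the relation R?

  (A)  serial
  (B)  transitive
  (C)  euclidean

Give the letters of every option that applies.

(A) serial: every world has an R-successor.
(B) not transitive: b R d and d R a but not b R a.
(C) not euclidean: a R b and a R a but not b R a.

A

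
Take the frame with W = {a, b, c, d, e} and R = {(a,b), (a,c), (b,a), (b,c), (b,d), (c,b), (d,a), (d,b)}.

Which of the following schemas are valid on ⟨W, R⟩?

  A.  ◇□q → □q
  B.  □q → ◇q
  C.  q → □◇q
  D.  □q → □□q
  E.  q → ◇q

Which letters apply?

none

R is not reflexive: not a R a.
R is not symmetric: a R c but not c R a.
R is not transitive: a R b and b R a but not a R a.
R is not euclidean: b R a and b R d but not a R d.
R is not serial: e has no R-successor.
(A) the dual of axiom 5: valid iff R is euclidean. R is not euclidean — not valid.
(B) □q → ◇q (axiom D) characterises the serial frames. R is not serial — not valid.
(C) q → □◇q is axiom B, which corresponds to symmetry. R is not symmetric — not valid.
(D) axiom 4: valid iff R is transitive. R is not transitive — not valid.
(E) the dual of axiom T: valid iff R is reflexive. R is not reflexive — not valid.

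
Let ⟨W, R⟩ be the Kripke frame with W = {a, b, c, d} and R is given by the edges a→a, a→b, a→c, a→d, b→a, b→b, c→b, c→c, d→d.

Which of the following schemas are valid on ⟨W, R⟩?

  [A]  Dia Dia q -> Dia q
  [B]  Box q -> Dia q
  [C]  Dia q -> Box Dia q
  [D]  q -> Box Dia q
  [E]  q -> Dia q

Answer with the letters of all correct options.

B, E

R is reflexive: each world relates to itself.
R is not symmetric: a R c but not c R a.
R is not transitive: b R a and a R c but not b R c.
R is not euclidean: a R b and a R c but not b R c.
R is serial: every world has an R-successor.
(A) Dia Dia q -> Dia q is the dual of axiom 4, which corresponds to transitivity. R is not transitive — not valid.
(B) Box q -> Dia q (axiom D) characterises the serial frames. R is serial — valid.
(C) axiom 5: valid iff R is euclidean. R is not euclidean — not valid.
(D) q -> Box Dia q is axiom B; it is valid on a frame exactly when R is symmetric. R is not symmetric, so not valid.
(E) q -> Dia q is the dual of axiom T; it is valid on a frame exactly when R is reflexive. R is reflexive, so valid.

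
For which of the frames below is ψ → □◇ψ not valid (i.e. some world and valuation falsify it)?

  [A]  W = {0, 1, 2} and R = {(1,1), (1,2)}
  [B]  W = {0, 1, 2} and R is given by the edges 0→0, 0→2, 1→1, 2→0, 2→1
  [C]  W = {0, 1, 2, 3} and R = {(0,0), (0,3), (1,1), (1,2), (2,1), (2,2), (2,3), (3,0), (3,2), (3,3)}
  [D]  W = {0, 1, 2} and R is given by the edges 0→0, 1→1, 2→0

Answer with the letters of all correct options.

A, B, D

The schema ψ → □◇ψ is axiom B; it is valid on a frame iff R is symmetric.
(A) R is not symmetric (1 R 2 but not 2 R 1), so the schema fails here.
(B) R is not symmetric (2 R 1 but not 1 R 2), so the schema fails here.
(C) R is symmetric (every R-edge is matched by its reverse), so the schema is valid here.
(D) R is not symmetric (2 R 0 but not 0 R 2), so the schema fails here.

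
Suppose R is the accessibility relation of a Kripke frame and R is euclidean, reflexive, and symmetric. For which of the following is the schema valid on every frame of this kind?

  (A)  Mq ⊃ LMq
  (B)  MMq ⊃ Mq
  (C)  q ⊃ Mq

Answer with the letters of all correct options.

A, B, C

A relation that is euclidean, reflexive, and symmetric is also serial and transitive.
(A) axiom 5: valid iff R is euclidean. Every such R is euclidean — valid.
(B) the dual of axiom 4: valid iff R is transitive. Every such R is transitive — valid.
(C) q ⊃ Mq (the dual of axiom T) characterises the reflexive frames. Every such R is reflexive — valid.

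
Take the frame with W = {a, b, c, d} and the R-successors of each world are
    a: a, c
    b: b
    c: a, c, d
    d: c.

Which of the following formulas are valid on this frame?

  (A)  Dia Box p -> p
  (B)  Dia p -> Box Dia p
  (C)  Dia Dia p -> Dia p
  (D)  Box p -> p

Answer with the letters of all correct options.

A

R is not reflexive: not d R d.
R is symmetric: every R-edge is matched by its reverse.
R is not transitive: a R c and c R d but not a R d.
R is not euclidean: c R a and c R d but not a R d.
(A) Dia Box p -> p is the dual of axiom B, which corresponds to symmetry. R is symmetric — valid.
(B) Dia p -> Box Dia p is axiom 5, which corresponds to the euclidean property. R is not euclidean — not valid.
(C) Dia Dia p -> Dia p (the dual of axiom 4) characterises the transitive frames. R is not transitive — not valid.
(D) Box p -> p is axiom T, which corresponds to reflexivity. R is not reflexive — not valid.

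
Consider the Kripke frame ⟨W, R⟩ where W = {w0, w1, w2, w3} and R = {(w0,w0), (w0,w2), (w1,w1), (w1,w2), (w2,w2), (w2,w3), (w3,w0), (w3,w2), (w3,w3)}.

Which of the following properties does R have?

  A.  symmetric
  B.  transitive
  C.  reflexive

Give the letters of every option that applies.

C

(A) not symmetric: w0 R w2 but not w2 R w0.
(B) not transitive: w0 R w2 and w2 R w3 but not w0 R w3.
(C) reflexive: each world relates to itself.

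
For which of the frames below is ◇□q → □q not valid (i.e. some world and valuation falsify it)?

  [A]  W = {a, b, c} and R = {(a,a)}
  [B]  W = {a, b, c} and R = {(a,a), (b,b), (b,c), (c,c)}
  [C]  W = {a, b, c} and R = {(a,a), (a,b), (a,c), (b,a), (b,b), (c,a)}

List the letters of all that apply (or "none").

The schema ◇□q → □q is the dual of axiom 5; it is valid on a frame iff R is euclidean.
(A) R is euclidean (any two R-successors of the same world are R-related), so the schema is valid here.
(B) R is not euclidean (b R c and b R b but not c R b), so the schema fails here.
(C) R is not euclidean (a R b and a R c but not b R c), so the schema fails here.

B, C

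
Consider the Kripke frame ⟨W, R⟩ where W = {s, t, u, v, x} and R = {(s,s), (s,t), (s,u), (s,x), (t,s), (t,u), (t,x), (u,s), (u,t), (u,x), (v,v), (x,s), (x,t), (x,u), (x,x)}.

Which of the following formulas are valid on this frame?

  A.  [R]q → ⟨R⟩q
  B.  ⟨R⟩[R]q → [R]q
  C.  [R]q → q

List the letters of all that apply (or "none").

R is not reflexive: not t R t.
R is not euclidean: s R t and s R t but not t R t.
R is serial: every world has an R-successor.
(A) axiom D: valid iff R is serial. R is serial — valid.
(B) ⟨R⟩[R]q → [R]q is the dual of axiom 5; it is valid on a frame exactly when R is euclidean. R is not euclidean, so not valid.
(C) [R]q → q is axiom T, which corresponds to reflexivity. R is not reflexive — not valid.

A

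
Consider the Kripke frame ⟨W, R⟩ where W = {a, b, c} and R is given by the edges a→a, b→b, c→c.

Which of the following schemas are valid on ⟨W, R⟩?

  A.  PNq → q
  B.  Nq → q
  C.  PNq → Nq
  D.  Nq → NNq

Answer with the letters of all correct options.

A, B, C, D

R is reflexive: each world relates to itself.
R is symmetric: every R-edge is matched by its reverse.
R is transitive: R is closed under composition.
R is euclidean: any two R-successors of the same world are R-related.
(A) PNq → q (the dual of axiom B) characterises the symmetric frames. R is symmetric — valid.
(B) Nq → q is axiom T, which corresponds to reflexivity. R is reflexive — valid.
(C) the dual of axiom 5: valid iff R is euclidean. R is euclidean — valid.
(D) Nq → NNq is axiom 4, which corresponds to transitivity. R is transitive — valid.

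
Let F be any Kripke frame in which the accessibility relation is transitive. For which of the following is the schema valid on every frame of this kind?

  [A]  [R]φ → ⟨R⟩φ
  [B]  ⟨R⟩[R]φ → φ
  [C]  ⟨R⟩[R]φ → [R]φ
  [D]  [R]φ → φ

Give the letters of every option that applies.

(A) axiom D: valid iff R is serial. Such an R need not be serial — not valid.
(B) ⟨R⟩[R]φ → φ (the dual of axiom B) characterises the symmetric frames. Such an R need not be symmetric — not valid.
(C) ⟨R⟩[R]φ → [R]φ (the dual of axiom 5) characterises the euclidean frames. Such an R need not be euclidean — not valid.
(D) [R]φ → φ (axiom T) characterises the reflexive frames. Such an R need not be reflexive — not valid.

none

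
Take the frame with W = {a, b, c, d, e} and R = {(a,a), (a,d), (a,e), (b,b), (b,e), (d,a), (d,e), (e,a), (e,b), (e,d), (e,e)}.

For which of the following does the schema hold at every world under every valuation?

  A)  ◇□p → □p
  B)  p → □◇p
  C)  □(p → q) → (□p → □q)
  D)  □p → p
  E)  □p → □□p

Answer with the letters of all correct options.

B, C

R is not reflexive: not c R c.
R is symmetric: every R-edge is matched by its reverse.
R is not transitive: a R e and e R b but not a R b.
R is not euclidean: e R a and e R b but not a R b.
(A) ◇□p → □p is the dual of axiom 5, which corresponds to the euclidean property. R is not euclidean — not valid.
(B) p → □◇p (axiom B) characterises the symmetric frames. R is symmetric — valid.
(C) this is just K, valid on every normal frame.
(D) □p → p is axiom T; it is valid on a frame exactly when R is reflexive. R is not reflexive, so not valid.
(E) axiom 4: valid iff R is transitive. R is not transitive — not valid.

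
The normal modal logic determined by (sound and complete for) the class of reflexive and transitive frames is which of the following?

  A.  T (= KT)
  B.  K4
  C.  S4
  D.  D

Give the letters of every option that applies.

C

(A) T (= KT) is determined by the class of reflexive frames.
(B) K4 is determined by the class of transitive frames.
(C) S4 is determined by exactly this class.
(D) D is determined by the class of serial frames.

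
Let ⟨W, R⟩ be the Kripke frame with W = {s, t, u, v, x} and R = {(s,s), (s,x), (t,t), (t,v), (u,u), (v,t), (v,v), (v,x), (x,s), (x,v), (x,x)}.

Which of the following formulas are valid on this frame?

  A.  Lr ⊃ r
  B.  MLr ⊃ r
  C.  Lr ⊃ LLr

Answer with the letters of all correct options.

R is reflexive: each world relates to itself.
R is symmetric: every R-edge is matched by its reverse.
R is not transitive: s R x and x R v but not s R v.
(A) axiom T: valid iff R is reflexive. R is reflexive — valid.
(B) MLr ⊃ r is the dual of axiom B; it is valid on a frame exactly when R is symmetric. R is symmetric, so valid.
(C) axiom 4: valid iff R is transitive. R is not transitive — not valid.

A, B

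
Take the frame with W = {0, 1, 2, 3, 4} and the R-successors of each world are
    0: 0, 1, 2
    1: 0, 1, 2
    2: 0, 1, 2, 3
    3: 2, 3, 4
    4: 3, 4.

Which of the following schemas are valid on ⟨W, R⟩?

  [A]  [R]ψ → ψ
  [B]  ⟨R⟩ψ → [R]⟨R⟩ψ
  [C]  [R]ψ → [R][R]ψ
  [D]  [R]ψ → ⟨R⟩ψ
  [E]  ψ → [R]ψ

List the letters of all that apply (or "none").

R is reflexive: each world relates to itself.
R is not transitive: 0 R 2 and 2 R 3 but not 0 R 3.
R is not euclidean: 2 R 0 and 2 R 3 but not 0 R 3.
R is serial: every world has an R-successor.
R is not a subset of the identity: 0 R 1 with 0 ≠ 1.
(A) axiom T: valid iff R is reflexive. R is reflexive — valid.
(B) ⟨R⟩ψ → [R]⟨R⟩ψ is axiom 5, which corresponds to the euclidean property. R is not euclidean — not valid.
(C) [R]ψ → [R][R]ψ is axiom 4, which corresponds to transitivity. R is not transitive — not valid.
(D) [R]ψ → ⟨R⟩ψ is axiom D; it is valid on a frame exactly when R is serial. R is serial, so valid.
(E) ψ → [R]ψ is equivalent to ◇p→p; it holds exactly when R ⊆ identity. Here R ⊄ identity — not valid.

A, D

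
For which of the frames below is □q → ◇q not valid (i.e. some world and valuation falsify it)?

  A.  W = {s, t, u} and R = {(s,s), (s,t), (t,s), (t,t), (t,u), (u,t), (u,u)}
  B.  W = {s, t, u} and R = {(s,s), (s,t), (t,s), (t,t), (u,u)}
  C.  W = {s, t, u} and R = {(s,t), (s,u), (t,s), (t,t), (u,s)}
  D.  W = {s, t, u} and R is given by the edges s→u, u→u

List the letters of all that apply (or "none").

The schema □q → ◇q is axiom D; it is valid on a frame iff R is serial.
(A) R is serial (every world has an R-successor), so the schema is valid here.
(B) R is serial (every world has an R-successor), so the schema is valid here.
(C) R is serial (every world has an R-successor), so the schema is valid here.
(D) R is not serial (t has no R-successor), so the schema fails here.

D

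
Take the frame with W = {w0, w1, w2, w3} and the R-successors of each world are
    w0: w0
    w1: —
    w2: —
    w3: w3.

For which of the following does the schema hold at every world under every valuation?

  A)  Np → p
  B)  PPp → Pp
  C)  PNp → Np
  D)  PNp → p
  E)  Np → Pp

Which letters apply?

R is not reflexive: not w1 R w1.
R is symmetric: every R-edge is matched by its reverse.
R is transitive: R is closed under composition.
R is euclidean: any two R-successors of the same world are R-related.
R is not serial: w1 has no R-successor.
(A) Np → p (axiom T) characterises the reflexive frames. R is not reflexive — not valid.
(B) PPp → Pp is the dual of axiom 4, which corresponds to transitivity. R is transitive — valid.
(C) PNp → Np is the dual of axiom 5, which corresponds to the euclidean property. R is euclidean — valid.
(D) PNp → p (the dual of axiom B) characterises the symmetric frames. R is symmetric — valid.
(E) Np → Pp is axiom D, which corresponds to seriality. R is not serial — not valid.

B, C, D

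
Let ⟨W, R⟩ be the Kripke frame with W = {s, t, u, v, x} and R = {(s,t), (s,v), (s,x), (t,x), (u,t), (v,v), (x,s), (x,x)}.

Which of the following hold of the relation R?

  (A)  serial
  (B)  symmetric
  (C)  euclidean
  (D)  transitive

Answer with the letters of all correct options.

A

(A) serial: every world has an R-successor.
(B) not symmetric: s R t but not t R s.
(C) not euclidean: s R t and s R v but not t R v.
(D) not transitive: s R x and x R s but not s R s.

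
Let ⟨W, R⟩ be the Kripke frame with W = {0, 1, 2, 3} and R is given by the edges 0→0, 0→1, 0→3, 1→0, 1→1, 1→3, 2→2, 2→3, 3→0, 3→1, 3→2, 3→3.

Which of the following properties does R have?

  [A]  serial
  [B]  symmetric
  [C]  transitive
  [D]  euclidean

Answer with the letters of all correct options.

(A) serial: every world has an R-successor.
(B) symmetric: every R-edge is matched by its reverse.
(C) not transitive: 0 R 3 and 3 R 2 but not 0 R 2.
(D) not euclidean: 3 R 0 and 3 R 2 but not 0 R 2.

A, B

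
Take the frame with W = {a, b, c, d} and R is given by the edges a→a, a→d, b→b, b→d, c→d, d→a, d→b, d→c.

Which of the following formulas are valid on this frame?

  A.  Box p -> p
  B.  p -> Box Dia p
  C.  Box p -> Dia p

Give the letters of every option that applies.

B, C

R is not reflexive: not c R c.
R is symmetric: every R-edge is matched by its reverse.
R is serial: every world has an R-successor.
(A) Box p -> p (axiom T) characterises the reflexive frames. R is not reflexive — not valid.
(B) p -> Box Dia p is axiom B, which corresponds to symmetry. R is symmetric — valid.
(C) Box p -> Dia p is axiom D, which corresponds to seriality. R is serial — valid.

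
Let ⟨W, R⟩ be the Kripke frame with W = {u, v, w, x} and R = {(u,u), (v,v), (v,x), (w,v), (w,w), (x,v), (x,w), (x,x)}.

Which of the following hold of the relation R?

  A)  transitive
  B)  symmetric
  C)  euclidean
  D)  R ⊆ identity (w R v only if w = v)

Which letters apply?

none

(A) not transitive: v R x and x R w but not v R w.
(B) not symmetric: w R v but not v R w.
(C) not euclidean: w R v and w R w but not v R w.
(D) not ⊆ identity: v R x with v ≠ x.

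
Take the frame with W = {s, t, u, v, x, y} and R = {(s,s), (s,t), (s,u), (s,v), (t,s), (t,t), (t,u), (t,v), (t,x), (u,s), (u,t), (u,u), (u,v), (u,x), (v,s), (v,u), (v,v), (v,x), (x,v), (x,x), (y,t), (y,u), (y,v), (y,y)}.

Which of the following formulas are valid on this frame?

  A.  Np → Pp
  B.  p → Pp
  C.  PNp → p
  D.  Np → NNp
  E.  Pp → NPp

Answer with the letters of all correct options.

A, B

R is reflexive: each world relates to itself.
R is not symmetric: t R v but not v R t.
R is not transitive: s R t and t R x but not s R x.
R is not euclidean: s R v and s R t but not v R t.
R is serial: every world has an R-successor.
(A) Np → Pp (axiom D) characterises the serial frames. R is serial — valid.
(B) the dual of axiom T: valid iff R is reflexive. R is reflexive — valid.
(C) PNp → p (the dual of axiom B) characterises the symmetric frames. R is not symmetric — not valid.
(D) Np → NNp is axiom 4, which corresponds to transitivity. R is not transitive — not valid.
(E) axiom 5: valid iff R is euclidean. R is not euclidean — not valid.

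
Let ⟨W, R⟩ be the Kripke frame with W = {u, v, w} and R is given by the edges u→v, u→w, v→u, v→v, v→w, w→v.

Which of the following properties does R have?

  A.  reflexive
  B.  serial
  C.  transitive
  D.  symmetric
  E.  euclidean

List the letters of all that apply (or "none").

(A) not reflexive: not u R u.
(B) serial: every world has an R-successor.
(C) not transitive: u R v and v R u but not u R u.
(D) not symmetric: u R w but not w R u.
(E) not euclidean: v R w and v R u but not w R u.

B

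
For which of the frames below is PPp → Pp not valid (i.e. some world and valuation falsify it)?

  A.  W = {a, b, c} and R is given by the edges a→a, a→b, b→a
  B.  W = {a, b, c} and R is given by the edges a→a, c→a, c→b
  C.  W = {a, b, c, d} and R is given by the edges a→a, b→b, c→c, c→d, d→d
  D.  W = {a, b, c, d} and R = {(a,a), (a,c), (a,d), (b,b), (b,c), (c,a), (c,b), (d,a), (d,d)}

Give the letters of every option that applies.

A, D

The schema PPp → Pp is the dual of axiom 4; it is valid on a frame iff R is transitive.
(A) R is not transitive (b R a and a R b but not b R b), so the schema fails here.
(B) R is transitive (R is closed under composition), so the schema is valid here.
(C) R is transitive (R is closed under composition), so the schema is valid here.
(D) R is not transitive (a R c and c R b but not a R b), so the schema fails here.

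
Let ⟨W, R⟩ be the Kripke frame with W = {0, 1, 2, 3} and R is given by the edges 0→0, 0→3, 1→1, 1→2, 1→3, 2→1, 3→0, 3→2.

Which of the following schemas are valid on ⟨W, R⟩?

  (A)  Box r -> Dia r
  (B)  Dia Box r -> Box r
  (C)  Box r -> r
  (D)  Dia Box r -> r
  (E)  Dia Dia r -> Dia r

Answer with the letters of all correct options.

A

R is not reflexive: not 2 R 2.
R is not symmetric: 1 R 3 but not 3 R 1.
R is not transitive: 0 R 3 and 3 R 2 but not 0 R 2.
R is not euclidean: 1 R 2 and 1 R 3 but not 2 R 3.
R is serial: every world has an R-successor.
(A) Box r -> Dia r (axiom D) characterises the serial frames. R is serial — valid.
(B) Dia Box r -> Box r is the dual of axiom 5, which corresponds to the euclidean property. R is not euclidean — not valid.
(C) axiom T: valid iff R is reflexive. R is not reflexive — not valid.
(D) the dual of axiom B: valid iff R is symmetric. R is not symmetric — not valid.
(E) Dia Dia r -> Dia r is the dual of axiom 4; it is valid on a frame exactly when R is transitive. R is not transitive, so not valid.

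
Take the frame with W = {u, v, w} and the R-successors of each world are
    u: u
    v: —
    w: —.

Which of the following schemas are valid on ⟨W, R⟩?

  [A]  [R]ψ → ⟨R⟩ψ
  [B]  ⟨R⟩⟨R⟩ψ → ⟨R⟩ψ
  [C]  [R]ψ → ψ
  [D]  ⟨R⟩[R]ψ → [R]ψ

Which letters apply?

R is not reflexive: not v R v.
R is transitive: R is closed under composition.
R is euclidean: any two R-successors of the same world are R-related.
R is not serial: v has no R-successor.
(A) [R]ψ → ⟨R⟩ψ is axiom D; it is valid on a frame exactly when R is serial. R is not serial, so not valid.
(B) ⟨R⟩⟨R⟩ψ → ⟨R⟩ψ (the dual of axiom 4) characterises the transitive frames. R is transitive — valid.
(C) [R]ψ → ψ (axiom T) characterises the reflexive frames. R is not reflexive — not valid.
(D) the dual of axiom 5: valid iff R is euclidean. R is euclidean — valid.

B, D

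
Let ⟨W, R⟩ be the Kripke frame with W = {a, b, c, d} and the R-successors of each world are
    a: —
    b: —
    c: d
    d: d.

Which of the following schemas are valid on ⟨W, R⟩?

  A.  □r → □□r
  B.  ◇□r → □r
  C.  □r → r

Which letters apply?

R is not reflexive: not a R a.
R is transitive: R is closed under composition.
R is euclidean: any two R-successors of the same world are R-related.
(A) axiom 4: valid iff R is transitive. R is transitive — valid.
(B) ◇□r → □r is the dual of axiom 5; it is valid on a frame exactly when R is euclidean. R is euclidean, so valid.
(C) □r → r is axiom T; it is valid on a frame exactly when R is reflexive. R is not reflexive, so not valid.

A, B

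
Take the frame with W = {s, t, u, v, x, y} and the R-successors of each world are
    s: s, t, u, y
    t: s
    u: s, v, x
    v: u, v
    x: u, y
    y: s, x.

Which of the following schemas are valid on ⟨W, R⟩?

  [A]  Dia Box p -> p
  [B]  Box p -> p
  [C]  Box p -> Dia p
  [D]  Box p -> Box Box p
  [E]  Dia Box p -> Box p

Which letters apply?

A, C

R is not reflexive: not t R t.
R is symmetric: every R-edge is matched by its reverse.
R is not transitive: s R u and u R v but not s R v.
R is not euclidean: s R t and s R u but not t R u.
R is serial: every world has an R-successor.
(A) Dia Box p -> p is the dual of axiom B, which corresponds to symmetry. R is symmetric — valid.
(B) Box p -> p is axiom T, which corresponds to reflexivity. R is not reflexive — not valid.
(C) axiom D: valid iff R is serial. R is serial — valid.
(D) Box p -> Box Box p (axiom 4) characterises the transitive frames. R is not transitive — not valid.
(E) Dia Box p -> Box p (the dual of axiom 5) characterises the euclidean frames. R is not euclidean — not valid.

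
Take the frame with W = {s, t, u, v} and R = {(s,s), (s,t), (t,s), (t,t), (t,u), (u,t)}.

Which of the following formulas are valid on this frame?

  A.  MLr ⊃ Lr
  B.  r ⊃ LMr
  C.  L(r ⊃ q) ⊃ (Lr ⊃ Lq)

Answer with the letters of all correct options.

B, C

R is symmetric: every R-edge is matched by its reverse.
R is not euclidean: t R s and t R u but not s R u.
(A) the dual of axiom 5: valid iff R is euclidean. R is not euclidean — not valid.
(B) r ⊃ LMr is axiom B, which corresponds to symmetry. R is symmetric — valid.
(C) L(r ⊃ q) ⊃ (Lr ⊃ Lq) is the K axiom; it holds on all frames — valid.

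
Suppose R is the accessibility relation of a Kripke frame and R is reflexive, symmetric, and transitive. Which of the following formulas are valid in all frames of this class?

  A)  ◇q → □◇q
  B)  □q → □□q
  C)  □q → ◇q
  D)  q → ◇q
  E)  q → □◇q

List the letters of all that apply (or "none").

A relation that is reflexive, symmetric, and transitive is also euclidean and serial.
(A) ◇q → □◇q is axiom 5; it is valid on a frame exactly when R is euclidean. Every such R is euclidean, so valid.
(B) □q → □□q is axiom 4, which corresponds to transitivity. Every such R is transitive — valid.
(C) □q → ◇q is axiom D, which corresponds to seriality. Every such R is serial — valid.
(D) q → ◇q is the dual of axiom T; it is valid on a frame exactly when R is reflexive. Every such R is reflexive, so valid.
(E) axiom B: valid iff R is symmetric. Every such R is symmetric — valid.

A, B, C, D, E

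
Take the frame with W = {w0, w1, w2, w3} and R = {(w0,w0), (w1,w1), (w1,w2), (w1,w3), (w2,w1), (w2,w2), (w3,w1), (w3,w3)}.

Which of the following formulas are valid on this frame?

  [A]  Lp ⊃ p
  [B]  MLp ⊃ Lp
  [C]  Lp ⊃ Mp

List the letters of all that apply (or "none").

A, C

R is reflexive: each world relates to itself.
R is not euclidean: w1 R w2 and w1 R w3 but not w2 R w3.
R is serial: every world has an R-successor.
(A) Lp ⊃ p is axiom T; it is valid on a frame exactly when R is reflexive. R is reflexive, so valid.
(B) the dual of axiom 5: valid iff R is euclidean. R is not euclidean — not valid.
(C) axiom D: valid iff R is serial. R is serial — valid.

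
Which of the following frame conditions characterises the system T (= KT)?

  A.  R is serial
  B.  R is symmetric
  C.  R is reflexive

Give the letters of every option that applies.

C

(A) this class determines D, not T (= KT).
(B) this class determines KB, not T (= KT).
(C) T (= KT) is sound and complete for exactly this class.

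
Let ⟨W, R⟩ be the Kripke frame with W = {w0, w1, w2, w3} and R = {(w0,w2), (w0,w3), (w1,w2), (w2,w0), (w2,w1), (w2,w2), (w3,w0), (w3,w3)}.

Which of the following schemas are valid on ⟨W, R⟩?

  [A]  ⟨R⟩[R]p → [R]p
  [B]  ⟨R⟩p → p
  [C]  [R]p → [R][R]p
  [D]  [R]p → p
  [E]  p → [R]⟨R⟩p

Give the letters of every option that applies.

R is not reflexive: not w0 R w0.
R is symmetric: every R-edge is matched by its reverse.
R is not transitive: w0 R w2 and w2 R w0 but not w0 R w0.
R is not euclidean: w0 R w2 and w0 R w3 but not w2 R w3.
R is not a subset of the identity: w0 R w2 with w0 ≠ w2.
(A) ⟨R⟩[R]p → [R]p is the dual of axiom 5, which corresponds to the euclidean property. R is not euclidean — not valid.
(B) ⟨R⟩p → p (the converse of T) corresponds to R being a subset of the identity. Here R ⊄ identity, so not valid.
(C) axiom 4: valid iff R is transitive. R is not transitive — not valid.
(D) [R]p → p is axiom T; it is valid on a frame exactly when R is reflexive. R is not reflexive, so not valid.
(E) p → [R]⟨R⟩p is axiom B; it is valid on a frame exactly when R is symmetric. R is symmetric, so valid.

E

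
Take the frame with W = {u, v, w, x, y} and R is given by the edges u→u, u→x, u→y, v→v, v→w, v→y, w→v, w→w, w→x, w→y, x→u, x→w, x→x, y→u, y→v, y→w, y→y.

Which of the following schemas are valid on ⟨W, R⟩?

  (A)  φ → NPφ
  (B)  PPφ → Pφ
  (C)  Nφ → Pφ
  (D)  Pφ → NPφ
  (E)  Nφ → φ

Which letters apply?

A, C, E

R is reflexive: each world relates to itself.
R is symmetric: every R-edge is matched by its reverse.
R is not transitive: u R x and x R w but not u R w.
R is not euclidean: u R x and u R y but not x R y.
R is serial: every world has an R-successor.
(A) φ → NPφ (axiom B) characterises the symmetric frames. R is symmetric — valid.
(B) PPφ → Pφ is the dual of axiom 4, which corresponds to transitivity. R is not transitive — not valid.
(C) Nφ → Pφ is axiom D, which corresponds to seriality. R is serial — valid.
(D) Pφ → NPφ is axiom 5, which corresponds to the euclidean property. R is not euclidean — not valid.
(E) Nφ → φ is axiom T; it is valid on a frame exactly when R is reflexive. R is reflexive, so valid.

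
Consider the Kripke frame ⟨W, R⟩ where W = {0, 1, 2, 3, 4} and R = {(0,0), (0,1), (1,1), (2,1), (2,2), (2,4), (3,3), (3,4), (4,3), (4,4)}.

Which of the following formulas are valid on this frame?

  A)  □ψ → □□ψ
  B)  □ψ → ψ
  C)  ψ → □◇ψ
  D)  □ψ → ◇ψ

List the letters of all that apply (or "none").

B, D

R is reflexive: each world relates to itself.
R is not symmetric: 0 R 1 but not 1 R 0.
R is not transitive: 2 R 4 and 4 R 3 but not 2 R 3.
R is serial: every world has an R-successor.
(A) □ψ → □□ψ is axiom 4, which corresponds to transitivity. R is not transitive — not valid.
(B) axiom T: valid iff R is reflexive. R is reflexive — valid.
(C) ψ → □◇ψ is axiom B, which corresponds to symmetry. R is not symmetric — not valid.
(D) □ψ → ◇ψ is axiom D; it is valid on a frame exactly when R is serial. R is serial, so valid.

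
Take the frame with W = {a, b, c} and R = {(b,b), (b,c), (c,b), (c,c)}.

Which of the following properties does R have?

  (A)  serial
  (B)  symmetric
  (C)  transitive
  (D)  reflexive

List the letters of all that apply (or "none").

(A) not serial: a has no R-successor.
(B) symmetric: every R-edge is matched by its reverse.
(C) transitive: R is closed under composition.
(D) not reflexive: not a R a.

B, C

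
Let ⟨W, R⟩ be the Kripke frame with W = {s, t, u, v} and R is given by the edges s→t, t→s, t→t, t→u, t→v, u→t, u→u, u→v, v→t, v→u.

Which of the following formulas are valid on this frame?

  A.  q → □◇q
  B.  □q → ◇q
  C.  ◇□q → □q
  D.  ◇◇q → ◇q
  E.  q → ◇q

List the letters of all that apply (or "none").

A, B

R is not reflexive: not s R s.
R is symmetric: every R-edge is matched by its reverse.
R is not transitive: s R t and t R s but not s R s.
R is not euclidean: t R s and t R u but not s R u.
R is serial: every world has an R-successor.
(A) axiom B: valid iff R is symmetric. R is symmetric — valid.
(B) □q → ◇q is axiom D, which corresponds to seriality. R is serial — valid.
(C) ◇□q → □q is the dual of axiom 5; it is valid on a frame exactly when R is euclidean. R is not euclidean, so not valid.
(D) ◇◇q → ◇q is the dual of axiom 4; it is valid on a frame exactly when R is transitive. R is not transitive, so not valid.
(E) q → ◇q (the dual of axiom T) characterises the reflexive frames. R is not reflexive — not valid.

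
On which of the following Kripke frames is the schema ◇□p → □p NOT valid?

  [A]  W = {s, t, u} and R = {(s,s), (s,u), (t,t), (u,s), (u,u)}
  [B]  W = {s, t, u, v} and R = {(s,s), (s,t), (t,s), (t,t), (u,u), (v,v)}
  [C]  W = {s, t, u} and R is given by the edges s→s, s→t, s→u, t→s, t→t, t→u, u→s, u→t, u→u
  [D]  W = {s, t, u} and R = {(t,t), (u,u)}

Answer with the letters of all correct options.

none

The schema ◇□p → □p is the dual of axiom 5; it is valid on a frame iff R is euclidean.
(A) R is euclidean (any two R-successors of the same world are R-related), so the schema is valid here.
(B) R is euclidean (any two R-successors of the same world are R-related), so the schema is valid here.
(C) R is euclidean (any two R-successors of the same world are R-related), so the schema is valid here.
(D) R is euclidean (any two R-successors of the same world are R-related), so the schema is valid here.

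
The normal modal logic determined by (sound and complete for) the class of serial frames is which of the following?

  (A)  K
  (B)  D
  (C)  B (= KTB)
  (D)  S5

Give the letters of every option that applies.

B

(A) K is determined by the class of arbitrary frames.
(B) D is determined by exactly this class.
(C) B (= KTB) is determined by the class of reflexive and symmetric frames.
(D) S5 is determined by the class of reflexive, symmetric, and transitive frames.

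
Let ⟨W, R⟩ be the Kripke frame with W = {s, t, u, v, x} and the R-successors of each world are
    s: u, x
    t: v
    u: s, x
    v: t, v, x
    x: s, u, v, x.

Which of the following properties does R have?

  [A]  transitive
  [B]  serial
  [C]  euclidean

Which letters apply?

(A) not transitive: s R u and u R s but not s R s.
(B) serial: every world has an R-successor.
(C) not euclidean: v R t and v R x but not t R x.

B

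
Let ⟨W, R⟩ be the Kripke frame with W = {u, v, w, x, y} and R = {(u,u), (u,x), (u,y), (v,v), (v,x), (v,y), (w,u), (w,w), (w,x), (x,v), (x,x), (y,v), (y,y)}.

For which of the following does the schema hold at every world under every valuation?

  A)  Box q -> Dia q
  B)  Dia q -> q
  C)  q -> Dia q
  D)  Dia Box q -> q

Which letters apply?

R is reflexive: each world relates to itself.
R is not symmetric: u R x but not x R u.
R is serial: every world has an R-successor.
R is not a subset of the identity: u R x with u ≠ x.
(A) Box q -> Dia q is axiom D; it is valid on a frame exactly when R is serial. R is serial, so valid.
(B) Dia q -> q is valid only on frames where every R-edge is a self-loop. Here R ⊄ identity — not valid.
(C) q -> Dia q is the dual of axiom T, which corresponds to reflexivity. R is reflexive — valid.
(D) Dia Box q -> q is the dual of axiom B; it is valid on a frame exactly when R is symmetric. R is not symmetric, so not valid.

A, C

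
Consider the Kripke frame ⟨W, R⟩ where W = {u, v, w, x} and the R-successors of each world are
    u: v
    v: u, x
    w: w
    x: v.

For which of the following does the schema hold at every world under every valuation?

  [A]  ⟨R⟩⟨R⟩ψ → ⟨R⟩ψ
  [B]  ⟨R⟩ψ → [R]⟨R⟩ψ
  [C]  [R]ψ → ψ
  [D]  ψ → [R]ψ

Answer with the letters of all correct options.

none

R is not reflexive: not u R u.
R is not transitive: u R v and v R u but not u R u.
R is not euclidean: v R u and v R x but not u R x.
R is not a subset of the identity: u R v with u ≠ v.
(A) ⟨R⟩⟨R⟩ψ → ⟨R⟩ψ (the dual of axiom 4) characterises the transitive frames. R is not transitive — not valid.
(B) ⟨R⟩ψ → [R]⟨R⟩ψ (axiom 5) characterises the euclidean frames. R is not euclidean — not valid.
(C) [R]ψ → ψ (axiom T) characterises the reflexive frames. R is not reflexive — not valid.
(D) ψ → [R]ψ (equivalent to ◇p→p) corresponds to R being a subset of the identity. Here R ⊄ identity, so not valid.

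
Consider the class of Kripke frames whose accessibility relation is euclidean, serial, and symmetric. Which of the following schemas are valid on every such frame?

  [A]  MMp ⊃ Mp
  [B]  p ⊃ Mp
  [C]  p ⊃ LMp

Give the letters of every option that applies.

A, B, C

Serial, symmetric and euclidean together give transitive (from symmetry + euclidean) and then reflexive; the relation is an equivalence.
(A) the dual of axiom 4: valid iff R is transitive. Every such R is transitive — valid.
(B) the dual of axiom T: valid iff R is reflexive. Every such R is reflexive — valid.
(C) p ⊃ LMp is axiom B; it is valid on a frame exactly when R is symmetric. Every such R is symmetric, so valid.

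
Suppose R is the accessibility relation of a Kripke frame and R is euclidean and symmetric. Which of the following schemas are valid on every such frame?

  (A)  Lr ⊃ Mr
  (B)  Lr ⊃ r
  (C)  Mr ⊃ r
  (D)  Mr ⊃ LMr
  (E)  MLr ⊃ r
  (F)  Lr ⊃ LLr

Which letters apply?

A symmetric euclidean relation is transitive (uRv and vRw give vRu by symmetry, then uRw by the euclidean condition, applied at v).
(A) Lr ⊃ Mr (axiom D) characterises the serial frames. Such an R need not be serial — not valid.
(B) Lr ⊃ r is axiom T; it is valid on a frame exactly when R is reflexive. Such an R need not be reflexive, so not valid.
(C) Mr ⊃ r is valid only on frames where every R-edge is a self-loop. Such an R need not be a subset of the identity — not valid.
(D) Mr ⊃ LMr is axiom 5, which corresponds to the euclidean property. Every such R is euclidean — valid.
(E) MLr ⊃ r (the dual of axiom B) characterises the symmetric frames. Every such R is symmetric — valid.
(F) Lr ⊃ LLr (axiom 4) characterises the transitive frames. Every such R is transitive — valid.

D, E, F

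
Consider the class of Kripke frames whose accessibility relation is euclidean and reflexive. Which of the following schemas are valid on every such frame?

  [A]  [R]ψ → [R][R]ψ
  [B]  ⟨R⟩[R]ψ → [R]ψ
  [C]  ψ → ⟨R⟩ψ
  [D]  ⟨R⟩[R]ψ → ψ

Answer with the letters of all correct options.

A, B, C, D

A reflexive euclidean relation is also symmetric (from wRw and wRv the euclidean condition gives vRw) and hence transitive; it is an equivalence relation.
(A) [R]ψ → [R][R]ψ is axiom 4, which corresponds to transitivity. Every such R is transitive — valid.
(B) ⟨R⟩[R]ψ → [R]ψ is the dual of axiom 5; it is valid on a frame exactly when R is euclidean. Every such R is euclidean, so valid.
(C) ψ → ⟨R⟩ψ is the dual of axiom T, which corresponds to reflexivity. Every such R is reflexive — valid.
(D) ⟨R⟩[R]ψ → ψ is the dual of axiom B, which corresponds to symmetry. Every such R is symmetric — valid.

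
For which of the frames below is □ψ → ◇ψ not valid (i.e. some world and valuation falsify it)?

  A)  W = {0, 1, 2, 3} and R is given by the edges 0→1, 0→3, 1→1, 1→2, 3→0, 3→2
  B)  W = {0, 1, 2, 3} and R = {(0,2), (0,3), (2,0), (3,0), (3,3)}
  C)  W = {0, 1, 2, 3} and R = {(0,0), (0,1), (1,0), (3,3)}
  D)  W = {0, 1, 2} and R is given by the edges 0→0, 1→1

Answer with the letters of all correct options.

The schema □ψ → ◇ψ is axiom D; it is valid on a frame iff R is serial.
(A) R is not serial (2 has no R-successor), so the schema fails here.
(B) R is not serial (1 has no R-successor), so the schema fails here.
(C) R is not serial (2 has no R-successor), so the schema fails here.
(D) R is not serial (2 has no R-successor), so the schema fails here.

A, B, C, D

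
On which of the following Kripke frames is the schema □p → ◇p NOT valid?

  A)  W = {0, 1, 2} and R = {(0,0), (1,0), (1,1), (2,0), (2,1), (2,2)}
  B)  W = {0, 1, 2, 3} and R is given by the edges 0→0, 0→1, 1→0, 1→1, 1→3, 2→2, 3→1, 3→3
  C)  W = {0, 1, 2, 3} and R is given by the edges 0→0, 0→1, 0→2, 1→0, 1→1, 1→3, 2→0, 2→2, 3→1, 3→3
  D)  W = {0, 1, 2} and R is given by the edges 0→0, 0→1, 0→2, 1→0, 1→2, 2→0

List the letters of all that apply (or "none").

none

The schema □p → ◇p is axiom D; it is valid on a frame iff R is serial.
(A) R is serial (every world has an R-successor), so the schema is valid here.
(B) R is serial (every world has an R-successor), so the schema is valid here.
(C) R is serial (every world has an R-successor), so the schema is valid here.
(D) R is serial (every world has an R-successor), so the schema is valid here.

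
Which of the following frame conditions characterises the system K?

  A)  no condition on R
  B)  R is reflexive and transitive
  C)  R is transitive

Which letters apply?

(A) K is sound and complete for exactly this class.
(B) this class determines S4, not K.
(C) this class determines K4, not K.

A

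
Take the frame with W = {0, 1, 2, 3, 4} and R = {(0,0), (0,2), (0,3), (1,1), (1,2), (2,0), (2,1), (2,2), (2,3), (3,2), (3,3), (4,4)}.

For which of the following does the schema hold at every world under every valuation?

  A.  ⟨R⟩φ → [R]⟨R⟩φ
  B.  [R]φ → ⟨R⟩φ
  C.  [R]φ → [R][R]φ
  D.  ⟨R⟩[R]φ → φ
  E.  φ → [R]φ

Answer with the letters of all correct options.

B

R is not symmetric: 0 R 3 but not 3 R 0.
R is not transitive: 0 R 2 and 2 R 1 but not 0 R 1.
R is not euclidean: 0 R 3 and 0 R 0 but not 3 R 0.
R is serial: every world has an R-successor.
R is not a subset of the identity: 0 R 2 with 0 ≠ 2.
(A) ⟨R⟩φ → [R]⟨R⟩φ is axiom 5, which corresponds to the euclidean property. R is not euclidean — not valid.
(B) axiom D: valid iff R is serial. R is serial — valid.
(C) axiom 4: valid iff R is transitive. R is not transitive — not valid.
(D) ⟨R⟩[R]φ → φ is the dual of axiom B, which corresponds to symmetry. R is not symmetric — not valid.
(E) φ → [R]φ is valid only on frames where every R-edge is a self-loop. Here R ⊄ identity — not valid.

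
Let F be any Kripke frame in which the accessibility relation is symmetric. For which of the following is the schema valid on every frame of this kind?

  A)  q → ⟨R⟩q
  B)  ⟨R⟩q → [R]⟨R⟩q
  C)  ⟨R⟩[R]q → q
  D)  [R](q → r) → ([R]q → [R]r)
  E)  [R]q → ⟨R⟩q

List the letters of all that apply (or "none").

C, D

(A) q → ⟨R⟩q is the dual of axiom T, which corresponds to reflexivity. Such an R need not be reflexive — not valid.
(B) axiom 5: valid iff R is euclidean. Such an R need not be euclidean — not valid.
(C) ⟨R⟩[R]q → q is the dual of axiom B, which corresponds to symmetry. Every such R is symmetric — valid.
(D) [R](q → r) → ([R]q → [R]r) is the K axiom; it holds on all frames — valid.
(E) [R]q → ⟨R⟩q is axiom D, which corresponds to seriality. Such an R need not be serial — not valid.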